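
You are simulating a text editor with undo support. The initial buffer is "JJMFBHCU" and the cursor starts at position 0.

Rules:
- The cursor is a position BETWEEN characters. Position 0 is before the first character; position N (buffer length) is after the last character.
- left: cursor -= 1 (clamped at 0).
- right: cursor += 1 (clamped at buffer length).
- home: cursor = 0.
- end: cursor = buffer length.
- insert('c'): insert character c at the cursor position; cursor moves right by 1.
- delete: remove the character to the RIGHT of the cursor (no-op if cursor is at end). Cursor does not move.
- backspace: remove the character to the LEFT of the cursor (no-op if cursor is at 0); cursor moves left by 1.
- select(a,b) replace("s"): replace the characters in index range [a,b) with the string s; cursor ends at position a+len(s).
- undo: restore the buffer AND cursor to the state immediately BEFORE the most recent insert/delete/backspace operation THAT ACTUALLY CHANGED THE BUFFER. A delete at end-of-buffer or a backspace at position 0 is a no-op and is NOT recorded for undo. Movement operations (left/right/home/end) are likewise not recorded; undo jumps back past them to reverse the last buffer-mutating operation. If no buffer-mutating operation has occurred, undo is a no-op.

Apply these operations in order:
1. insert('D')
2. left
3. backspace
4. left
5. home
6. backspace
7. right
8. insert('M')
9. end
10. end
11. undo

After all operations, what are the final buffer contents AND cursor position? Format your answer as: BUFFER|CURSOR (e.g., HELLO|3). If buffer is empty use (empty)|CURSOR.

After op 1 (insert('D')): buf='DJJMFBHCU' cursor=1
After op 2 (left): buf='DJJMFBHCU' cursor=0
After op 3 (backspace): buf='DJJMFBHCU' cursor=0
After op 4 (left): buf='DJJMFBHCU' cursor=0
After op 5 (home): buf='DJJMFBHCU' cursor=0
After op 6 (backspace): buf='DJJMFBHCU' cursor=0
After op 7 (right): buf='DJJMFBHCU' cursor=1
After op 8 (insert('M')): buf='DMJJMFBHCU' cursor=2
After op 9 (end): buf='DMJJMFBHCU' cursor=10
After op 10 (end): buf='DMJJMFBHCU' cursor=10
After op 11 (undo): buf='DJJMFBHCU' cursor=1

Answer: DJJMFBHCU|1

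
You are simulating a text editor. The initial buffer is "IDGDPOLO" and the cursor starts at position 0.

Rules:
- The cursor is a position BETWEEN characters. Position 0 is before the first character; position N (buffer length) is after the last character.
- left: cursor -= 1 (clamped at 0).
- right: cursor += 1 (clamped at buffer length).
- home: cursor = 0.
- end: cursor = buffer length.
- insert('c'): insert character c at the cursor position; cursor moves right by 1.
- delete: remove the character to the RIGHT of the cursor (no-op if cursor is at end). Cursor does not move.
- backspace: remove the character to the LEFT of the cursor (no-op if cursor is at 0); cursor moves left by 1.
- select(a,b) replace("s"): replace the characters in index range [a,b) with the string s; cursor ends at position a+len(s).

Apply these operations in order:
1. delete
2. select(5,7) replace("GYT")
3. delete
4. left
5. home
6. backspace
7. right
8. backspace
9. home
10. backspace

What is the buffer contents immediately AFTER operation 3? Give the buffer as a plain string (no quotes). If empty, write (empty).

Answer: DGDPOGYT

Derivation:
After op 1 (delete): buf='DGDPOLO' cursor=0
After op 2 (select(5,7) replace("GYT")): buf='DGDPOGYT' cursor=8
After op 3 (delete): buf='DGDPOGYT' cursor=8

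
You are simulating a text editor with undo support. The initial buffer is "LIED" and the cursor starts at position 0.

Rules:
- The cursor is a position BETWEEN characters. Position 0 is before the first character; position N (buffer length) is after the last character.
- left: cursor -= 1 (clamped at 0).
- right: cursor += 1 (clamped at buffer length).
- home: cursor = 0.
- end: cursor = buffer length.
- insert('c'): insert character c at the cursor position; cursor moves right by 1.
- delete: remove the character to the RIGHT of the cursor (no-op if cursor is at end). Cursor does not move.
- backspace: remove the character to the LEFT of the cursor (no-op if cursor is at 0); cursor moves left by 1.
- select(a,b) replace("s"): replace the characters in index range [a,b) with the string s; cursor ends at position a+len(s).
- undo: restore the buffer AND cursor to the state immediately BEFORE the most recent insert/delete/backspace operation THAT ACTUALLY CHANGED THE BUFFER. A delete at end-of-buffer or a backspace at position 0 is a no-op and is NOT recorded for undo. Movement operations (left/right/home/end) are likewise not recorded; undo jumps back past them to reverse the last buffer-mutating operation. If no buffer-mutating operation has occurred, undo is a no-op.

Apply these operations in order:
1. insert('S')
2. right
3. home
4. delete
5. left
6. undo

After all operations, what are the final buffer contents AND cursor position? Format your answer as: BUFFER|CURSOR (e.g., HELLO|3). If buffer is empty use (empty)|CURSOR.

After op 1 (insert('S')): buf='SLIED' cursor=1
After op 2 (right): buf='SLIED' cursor=2
After op 3 (home): buf='SLIED' cursor=0
After op 4 (delete): buf='LIED' cursor=0
After op 5 (left): buf='LIED' cursor=0
After op 6 (undo): buf='SLIED' cursor=0

Answer: SLIED|0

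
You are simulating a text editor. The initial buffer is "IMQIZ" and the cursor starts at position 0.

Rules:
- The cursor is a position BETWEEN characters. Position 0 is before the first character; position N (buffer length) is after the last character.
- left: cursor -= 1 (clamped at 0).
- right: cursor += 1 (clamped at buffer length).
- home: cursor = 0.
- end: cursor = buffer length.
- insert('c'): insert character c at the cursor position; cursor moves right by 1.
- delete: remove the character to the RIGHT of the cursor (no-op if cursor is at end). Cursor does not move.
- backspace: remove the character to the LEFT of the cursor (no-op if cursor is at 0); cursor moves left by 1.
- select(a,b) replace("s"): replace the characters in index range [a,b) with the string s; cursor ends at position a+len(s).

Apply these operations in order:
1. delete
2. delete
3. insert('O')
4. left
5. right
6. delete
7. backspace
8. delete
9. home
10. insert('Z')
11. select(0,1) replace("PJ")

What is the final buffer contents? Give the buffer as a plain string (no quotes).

After op 1 (delete): buf='MQIZ' cursor=0
After op 2 (delete): buf='QIZ' cursor=0
After op 3 (insert('O')): buf='OQIZ' cursor=1
After op 4 (left): buf='OQIZ' cursor=0
After op 5 (right): buf='OQIZ' cursor=1
After op 6 (delete): buf='OIZ' cursor=1
After op 7 (backspace): buf='IZ' cursor=0
After op 8 (delete): buf='Z' cursor=0
After op 9 (home): buf='Z' cursor=0
After op 10 (insert('Z')): buf='ZZ' cursor=1
After op 11 (select(0,1) replace("PJ")): buf='PJZ' cursor=2

Answer: PJZ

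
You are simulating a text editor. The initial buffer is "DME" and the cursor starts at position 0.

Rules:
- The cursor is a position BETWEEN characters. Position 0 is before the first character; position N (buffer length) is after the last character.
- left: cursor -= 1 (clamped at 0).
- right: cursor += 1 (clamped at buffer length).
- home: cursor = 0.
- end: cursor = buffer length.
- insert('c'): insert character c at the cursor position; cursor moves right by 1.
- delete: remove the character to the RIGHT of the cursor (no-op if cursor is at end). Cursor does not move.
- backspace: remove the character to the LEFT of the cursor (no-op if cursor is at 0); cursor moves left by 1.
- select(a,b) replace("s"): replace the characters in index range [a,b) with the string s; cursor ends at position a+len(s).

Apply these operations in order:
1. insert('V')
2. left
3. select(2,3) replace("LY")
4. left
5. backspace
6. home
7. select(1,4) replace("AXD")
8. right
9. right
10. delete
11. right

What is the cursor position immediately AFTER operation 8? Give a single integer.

Answer: 4

Derivation:
After op 1 (insert('V')): buf='VDME' cursor=1
After op 2 (left): buf='VDME' cursor=0
After op 3 (select(2,3) replace("LY")): buf='VDLYE' cursor=4
After op 4 (left): buf='VDLYE' cursor=3
After op 5 (backspace): buf='VDYE' cursor=2
After op 6 (home): buf='VDYE' cursor=0
After op 7 (select(1,4) replace("AXD")): buf='VAXD' cursor=4
After op 8 (right): buf='VAXD' cursor=4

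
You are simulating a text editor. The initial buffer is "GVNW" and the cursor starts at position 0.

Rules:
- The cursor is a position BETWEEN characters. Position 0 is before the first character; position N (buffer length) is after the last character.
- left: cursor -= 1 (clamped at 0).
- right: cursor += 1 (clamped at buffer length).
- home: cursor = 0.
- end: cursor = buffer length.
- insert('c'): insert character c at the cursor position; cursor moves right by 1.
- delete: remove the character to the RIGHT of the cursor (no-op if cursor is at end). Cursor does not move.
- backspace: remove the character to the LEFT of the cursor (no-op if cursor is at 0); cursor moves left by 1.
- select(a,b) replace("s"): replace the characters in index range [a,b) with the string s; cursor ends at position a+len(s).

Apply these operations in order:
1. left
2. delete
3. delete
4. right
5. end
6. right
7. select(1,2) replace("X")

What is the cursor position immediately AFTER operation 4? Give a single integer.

After op 1 (left): buf='GVNW' cursor=0
After op 2 (delete): buf='VNW' cursor=0
After op 3 (delete): buf='NW' cursor=0
After op 4 (right): buf='NW' cursor=1

Answer: 1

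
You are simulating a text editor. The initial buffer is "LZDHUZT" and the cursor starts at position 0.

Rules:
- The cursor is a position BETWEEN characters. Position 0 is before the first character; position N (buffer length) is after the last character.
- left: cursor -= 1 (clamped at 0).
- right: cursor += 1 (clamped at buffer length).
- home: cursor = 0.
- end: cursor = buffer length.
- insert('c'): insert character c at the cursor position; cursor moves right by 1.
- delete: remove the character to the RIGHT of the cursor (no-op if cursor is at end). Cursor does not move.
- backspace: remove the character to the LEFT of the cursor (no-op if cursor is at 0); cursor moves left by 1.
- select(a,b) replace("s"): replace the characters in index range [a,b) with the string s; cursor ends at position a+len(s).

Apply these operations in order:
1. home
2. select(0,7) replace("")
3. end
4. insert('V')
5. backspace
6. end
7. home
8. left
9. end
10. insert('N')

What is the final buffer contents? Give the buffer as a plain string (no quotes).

Answer: N

Derivation:
After op 1 (home): buf='LZDHUZT' cursor=0
After op 2 (select(0,7) replace("")): buf='(empty)' cursor=0
After op 3 (end): buf='(empty)' cursor=0
After op 4 (insert('V')): buf='V' cursor=1
After op 5 (backspace): buf='(empty)' cursor=0
After op 6 (end): buf='(empty)' cursor=0
After op 7 (home): buf='(empty)' cursor=0
After op 8 (left): buf='(empty)' cursor=0
After op 9 (end): buf='(empty)' cursor=0
After op 10 (insert('N')): buf='N' cursor=1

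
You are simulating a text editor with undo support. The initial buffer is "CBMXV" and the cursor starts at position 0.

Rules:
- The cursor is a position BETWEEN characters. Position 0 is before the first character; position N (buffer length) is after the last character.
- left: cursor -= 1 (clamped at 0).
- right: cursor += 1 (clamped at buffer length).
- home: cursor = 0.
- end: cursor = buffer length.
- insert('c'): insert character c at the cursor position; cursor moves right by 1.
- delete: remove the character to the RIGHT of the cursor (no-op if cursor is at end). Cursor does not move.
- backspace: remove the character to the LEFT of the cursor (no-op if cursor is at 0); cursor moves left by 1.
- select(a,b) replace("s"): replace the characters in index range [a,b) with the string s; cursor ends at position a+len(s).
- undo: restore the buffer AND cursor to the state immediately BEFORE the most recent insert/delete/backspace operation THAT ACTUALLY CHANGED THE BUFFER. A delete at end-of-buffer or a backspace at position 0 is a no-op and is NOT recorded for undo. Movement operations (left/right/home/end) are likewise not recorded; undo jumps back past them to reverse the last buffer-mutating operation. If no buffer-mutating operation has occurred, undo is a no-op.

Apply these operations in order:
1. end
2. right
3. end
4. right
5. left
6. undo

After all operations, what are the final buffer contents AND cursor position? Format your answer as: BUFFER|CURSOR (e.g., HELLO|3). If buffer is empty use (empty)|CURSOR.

After op 1 (end): buf='CBMXV' cursor=5
After op 2 (right): buf='CBMXV' cursor=5
After op 3 (end): buf='CBMXV' cursor=5
After op 4 (right): buf='CBMXV' cursor=5
After op 5 (left): buf='CBMXV' cursor=4
After op 6 (undo): buf='CBMXV' cursor=4

Answer: CBMXV|4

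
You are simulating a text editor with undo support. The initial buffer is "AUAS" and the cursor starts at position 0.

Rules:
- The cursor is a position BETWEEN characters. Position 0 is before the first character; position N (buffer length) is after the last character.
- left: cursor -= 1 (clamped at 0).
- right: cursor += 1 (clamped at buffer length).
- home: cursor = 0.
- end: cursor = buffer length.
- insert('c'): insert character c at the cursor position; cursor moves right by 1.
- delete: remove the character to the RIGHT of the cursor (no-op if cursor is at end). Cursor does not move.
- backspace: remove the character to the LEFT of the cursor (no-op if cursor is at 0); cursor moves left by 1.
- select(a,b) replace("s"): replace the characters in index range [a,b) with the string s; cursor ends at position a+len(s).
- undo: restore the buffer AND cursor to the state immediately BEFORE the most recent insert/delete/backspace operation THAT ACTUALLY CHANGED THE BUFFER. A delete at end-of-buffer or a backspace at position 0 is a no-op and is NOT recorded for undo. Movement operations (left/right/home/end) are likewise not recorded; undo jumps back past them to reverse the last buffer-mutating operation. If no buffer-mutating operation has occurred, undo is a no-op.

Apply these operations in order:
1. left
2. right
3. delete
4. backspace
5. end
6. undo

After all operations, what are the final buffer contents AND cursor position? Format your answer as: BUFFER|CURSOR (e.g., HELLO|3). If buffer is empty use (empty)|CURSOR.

Answer: AAS|1

Derivation:
After op 1 (left): buf='AUAS' cursor=0
After op 2 (right): buf='AUAS' cursor=1
After op 3 (delete): buf='AAS' cursor=1
After op 4 (backspace): buf='AS' cursor=0
After op 5 (end): buf='AS' cursor=2
After op 6 (undo): buf='AAS' cursor=1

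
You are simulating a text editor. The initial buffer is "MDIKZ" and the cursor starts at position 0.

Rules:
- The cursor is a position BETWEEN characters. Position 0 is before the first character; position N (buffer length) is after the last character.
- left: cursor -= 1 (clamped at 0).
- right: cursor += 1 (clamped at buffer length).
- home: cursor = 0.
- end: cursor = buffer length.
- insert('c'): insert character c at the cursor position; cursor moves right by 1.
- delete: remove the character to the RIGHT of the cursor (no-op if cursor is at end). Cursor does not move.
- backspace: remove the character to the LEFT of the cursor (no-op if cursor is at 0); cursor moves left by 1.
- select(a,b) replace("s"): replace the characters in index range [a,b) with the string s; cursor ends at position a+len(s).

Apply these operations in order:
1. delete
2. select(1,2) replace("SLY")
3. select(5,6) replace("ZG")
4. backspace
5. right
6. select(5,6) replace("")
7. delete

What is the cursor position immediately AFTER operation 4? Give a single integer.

After op 1 (delete): buf='DIKZ' cursor=0
After op 2 (select(1,2) replace("SLY")): buf='DSLYKZ' cursor=4
After op 3 (select(5,6) replace("ZG")): buf='DSLYKZG' cursor=7
After op 4 (backspace): buf='DSLYKZ' cursor=6

Answer: 6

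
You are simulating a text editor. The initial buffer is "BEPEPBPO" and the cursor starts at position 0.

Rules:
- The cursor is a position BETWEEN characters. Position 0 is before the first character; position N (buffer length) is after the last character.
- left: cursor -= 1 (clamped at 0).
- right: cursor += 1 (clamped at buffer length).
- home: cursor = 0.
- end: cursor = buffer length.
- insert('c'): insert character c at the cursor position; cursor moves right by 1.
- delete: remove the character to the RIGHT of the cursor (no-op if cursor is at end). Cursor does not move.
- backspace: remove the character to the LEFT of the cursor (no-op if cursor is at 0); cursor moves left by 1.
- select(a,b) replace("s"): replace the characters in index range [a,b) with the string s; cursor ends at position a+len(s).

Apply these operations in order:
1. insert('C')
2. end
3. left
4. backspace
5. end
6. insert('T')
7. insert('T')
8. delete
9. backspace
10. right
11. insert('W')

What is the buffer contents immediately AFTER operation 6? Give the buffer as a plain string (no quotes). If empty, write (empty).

After op 1 (insert('C')): buf='CBEPEPBPO' cursor=1
After op 2 (end): buf='CBEPEPBPO' cursor=9
After op 3 (left): buf='CBEPEPBPO' cursor=8
After op 4 (backspace): buf='CBEPEPBO' cursor=7
After op 5 (end): buf='CBEPEPBO' cursor=8
After op 6 (insert('T')): buf='CBEPEPBOT' cursor=9

Answer: CBEPEPBOT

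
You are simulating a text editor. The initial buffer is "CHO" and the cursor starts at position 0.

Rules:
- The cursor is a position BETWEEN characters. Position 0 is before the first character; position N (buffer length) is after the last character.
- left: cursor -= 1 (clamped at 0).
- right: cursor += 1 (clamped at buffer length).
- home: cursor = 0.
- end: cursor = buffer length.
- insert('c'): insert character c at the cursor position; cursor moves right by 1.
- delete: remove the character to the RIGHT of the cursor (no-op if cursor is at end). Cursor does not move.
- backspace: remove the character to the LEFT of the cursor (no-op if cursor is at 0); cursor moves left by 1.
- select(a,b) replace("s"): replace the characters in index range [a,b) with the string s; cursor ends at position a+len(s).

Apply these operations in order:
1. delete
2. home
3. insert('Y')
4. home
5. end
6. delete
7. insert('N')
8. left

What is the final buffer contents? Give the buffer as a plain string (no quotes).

Answer: YHON

Derivation:
After op 1 (delete): buf='HO' cursor=0
After op 2 (home): buf='HO' cursor=0
After op 3 (insert('Y')): buf='YHO' cursor=1
After op 4 (home): buf='YHO' cursor=0
After op 5 (end): buf='YHO' cursor=3
After op 6 (delete): buf='YHO' cursor=3
After op 7 (insert('N')): buf='YHON' cursor=4
After op 8 (left): buf='YHON' cursor=3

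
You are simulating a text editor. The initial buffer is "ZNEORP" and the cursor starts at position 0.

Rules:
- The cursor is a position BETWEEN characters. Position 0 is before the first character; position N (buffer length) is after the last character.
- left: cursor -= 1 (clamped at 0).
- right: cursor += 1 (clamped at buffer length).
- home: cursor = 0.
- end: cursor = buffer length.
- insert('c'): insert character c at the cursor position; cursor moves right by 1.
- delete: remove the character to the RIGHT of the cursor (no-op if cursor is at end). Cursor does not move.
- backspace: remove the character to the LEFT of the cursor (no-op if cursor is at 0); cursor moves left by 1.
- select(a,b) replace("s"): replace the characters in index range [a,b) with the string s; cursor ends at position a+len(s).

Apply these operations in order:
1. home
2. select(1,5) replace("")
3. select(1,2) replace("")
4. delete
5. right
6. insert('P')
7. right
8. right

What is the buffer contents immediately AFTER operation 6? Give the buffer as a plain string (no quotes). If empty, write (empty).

Answer: ZP

Derivation:
After op 1 (home): buf='ZNEORP' cursor=0
After op 2 (select(1,5) replace("")): buf='ZP' cursor=1
After op 3 (select(1,2) replace("")): buf='Z' cursor=1
After op 4 (delete): buf='Z' cursor=1
After op 5 (right): buf='Z' cursor=1
After op 6 (insert('P')): buf='ZP' cursor=2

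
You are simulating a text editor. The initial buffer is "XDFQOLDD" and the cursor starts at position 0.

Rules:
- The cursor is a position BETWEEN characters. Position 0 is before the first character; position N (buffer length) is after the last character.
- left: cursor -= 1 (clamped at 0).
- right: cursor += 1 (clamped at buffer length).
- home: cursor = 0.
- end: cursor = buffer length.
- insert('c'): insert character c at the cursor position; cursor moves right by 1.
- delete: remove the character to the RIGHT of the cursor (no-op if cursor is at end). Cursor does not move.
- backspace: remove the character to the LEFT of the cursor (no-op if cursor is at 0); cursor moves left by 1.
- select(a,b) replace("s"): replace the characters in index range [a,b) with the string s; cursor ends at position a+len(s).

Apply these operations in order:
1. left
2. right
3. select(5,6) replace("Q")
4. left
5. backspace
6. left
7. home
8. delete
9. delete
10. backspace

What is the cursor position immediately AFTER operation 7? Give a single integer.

After op 1 (left): buf='XDFQOLDD' cursor=0
After op 2 (right): buf='XDFQOLDD' cursor=1
After op 3 (select(5,6) replace("Q")): buf='XDFQOQDD' cursor=6
After op 4 (left): buf='XDFQOQDD' cursor=5
After op 5 (backspace): buf='XDFQQDD' cursor=4
After op 6 (left): buf='XDFQQDD' cursor=3
After op 7 (home): buf='XDFQQDD' cursor=0

Answer: 0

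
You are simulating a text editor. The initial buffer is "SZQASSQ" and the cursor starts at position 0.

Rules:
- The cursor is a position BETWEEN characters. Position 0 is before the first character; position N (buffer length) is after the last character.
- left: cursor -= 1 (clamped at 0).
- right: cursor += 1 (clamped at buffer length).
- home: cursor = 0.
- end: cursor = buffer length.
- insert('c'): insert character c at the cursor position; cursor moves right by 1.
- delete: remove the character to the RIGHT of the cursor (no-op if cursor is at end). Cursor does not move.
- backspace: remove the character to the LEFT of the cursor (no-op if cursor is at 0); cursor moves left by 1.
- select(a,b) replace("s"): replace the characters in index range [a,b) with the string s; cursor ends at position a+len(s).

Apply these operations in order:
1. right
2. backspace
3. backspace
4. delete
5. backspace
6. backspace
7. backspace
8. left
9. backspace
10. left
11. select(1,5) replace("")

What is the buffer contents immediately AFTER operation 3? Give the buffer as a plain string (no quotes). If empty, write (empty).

Answer: ZQASSQ

Derivation:
After op 1 (right): buf='SZQASSQ' cursor=1
After op 2 (backspace): buf='ZQASSQ' cursor=0
After op 3 (backspace): buf='ZQASSQ' cursor=0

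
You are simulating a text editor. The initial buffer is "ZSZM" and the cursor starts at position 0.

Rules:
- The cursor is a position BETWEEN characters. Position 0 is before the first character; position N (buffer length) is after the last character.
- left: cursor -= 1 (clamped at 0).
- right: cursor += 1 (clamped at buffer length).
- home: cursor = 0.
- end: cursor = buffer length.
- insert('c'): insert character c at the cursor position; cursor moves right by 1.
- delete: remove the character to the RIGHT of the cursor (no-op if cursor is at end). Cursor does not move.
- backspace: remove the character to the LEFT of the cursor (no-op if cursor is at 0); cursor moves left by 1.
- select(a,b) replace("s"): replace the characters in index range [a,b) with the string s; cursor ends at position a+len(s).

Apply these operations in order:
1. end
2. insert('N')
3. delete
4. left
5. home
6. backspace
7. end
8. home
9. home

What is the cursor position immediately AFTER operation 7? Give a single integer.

Answer: 5

Derivation:
After op 1 (end): buf='ZSZM' cursor=4
After op 2 (insert('N')): buf='ZSZMN' cursor=5
After op 3 (delete): buf='ZSZMN' cursor=5
After op 4 (left): buf='ZSZMN' cursor=4
After op 5 (home): buf='ZSZMN' cursor=0
After op 6 (backspace): buf='ZSZMN' cursor=0
After op 7 (end): buf='ZSZMN' cursor=5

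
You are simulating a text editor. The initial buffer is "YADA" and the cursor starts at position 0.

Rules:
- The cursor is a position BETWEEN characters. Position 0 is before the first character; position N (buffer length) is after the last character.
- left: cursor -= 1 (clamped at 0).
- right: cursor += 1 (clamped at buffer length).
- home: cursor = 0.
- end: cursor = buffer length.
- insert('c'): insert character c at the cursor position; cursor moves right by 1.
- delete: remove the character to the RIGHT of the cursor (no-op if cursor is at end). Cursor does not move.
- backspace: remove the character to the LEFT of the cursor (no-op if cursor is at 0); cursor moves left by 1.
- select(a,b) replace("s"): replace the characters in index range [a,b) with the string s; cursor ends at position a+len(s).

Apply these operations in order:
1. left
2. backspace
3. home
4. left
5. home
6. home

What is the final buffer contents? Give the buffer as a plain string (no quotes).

Answer: YADA

Derivation:
After op 1 (left): buf='YADA' cursor=0
After op 2 (backspace): buf='YADA' cursor=0
After op 3 (home): buf='YADA' cursor=0
After op 4 (left): buf='YADA' cursor=0
After op 5 (home): buf='YADA' cursor=0
After op 6 (home): buf='YADA' cursor=0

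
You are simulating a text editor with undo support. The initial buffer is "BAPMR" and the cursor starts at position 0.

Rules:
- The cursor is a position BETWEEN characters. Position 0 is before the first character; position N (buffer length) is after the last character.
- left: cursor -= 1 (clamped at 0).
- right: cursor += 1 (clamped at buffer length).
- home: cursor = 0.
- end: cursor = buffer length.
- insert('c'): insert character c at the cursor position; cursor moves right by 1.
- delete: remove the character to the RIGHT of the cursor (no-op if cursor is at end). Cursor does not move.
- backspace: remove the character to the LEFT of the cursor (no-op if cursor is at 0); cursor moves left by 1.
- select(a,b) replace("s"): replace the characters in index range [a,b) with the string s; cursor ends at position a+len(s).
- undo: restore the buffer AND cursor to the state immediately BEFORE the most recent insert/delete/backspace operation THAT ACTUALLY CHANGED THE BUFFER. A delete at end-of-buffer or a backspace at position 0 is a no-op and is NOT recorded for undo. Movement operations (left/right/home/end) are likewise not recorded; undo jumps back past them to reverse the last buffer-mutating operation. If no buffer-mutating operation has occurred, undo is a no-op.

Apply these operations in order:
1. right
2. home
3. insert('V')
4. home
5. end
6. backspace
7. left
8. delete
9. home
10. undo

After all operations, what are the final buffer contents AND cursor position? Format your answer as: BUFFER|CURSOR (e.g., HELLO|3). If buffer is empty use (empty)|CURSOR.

After op 1 (right): buf='BAPMR' cursor=1
After op 2 (home): buf='BAPMR' cursor=0
After op 3 (insert('V')): buf='VBAPMR' cursor=1
After op 4 (home): buf='VBAPMR' cursor=0
After op 5 (end): buf='VBAPMR' cursor=6
After op 6 (backspace): buf='VBAPM' cursor=5
After op 7 (left): buf='VBAPM' cursor=4
After op 8 (delete): buf='VBAP' cursor=4
After op 9 (home): buf='VBAP' cursor=0
After op 10 (undo): buf='VBAPM' cursor=4

Answer: VBAPM|4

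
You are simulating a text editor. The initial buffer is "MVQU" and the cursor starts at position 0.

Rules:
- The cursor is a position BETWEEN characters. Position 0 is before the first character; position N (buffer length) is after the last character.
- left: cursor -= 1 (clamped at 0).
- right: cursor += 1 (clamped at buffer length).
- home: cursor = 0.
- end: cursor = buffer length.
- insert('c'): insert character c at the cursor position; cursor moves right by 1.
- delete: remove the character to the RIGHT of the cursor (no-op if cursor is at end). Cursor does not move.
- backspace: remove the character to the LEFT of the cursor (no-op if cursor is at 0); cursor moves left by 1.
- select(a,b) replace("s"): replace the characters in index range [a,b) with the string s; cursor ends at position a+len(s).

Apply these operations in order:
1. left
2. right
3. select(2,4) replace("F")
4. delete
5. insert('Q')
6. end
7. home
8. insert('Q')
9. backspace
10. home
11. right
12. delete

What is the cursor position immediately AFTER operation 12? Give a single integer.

Answer: 1

Derivation:
After op 1 (left): buf='MVQU' cursor=0
After op 2 (right): buf='MVQU' cursor=1
After op 3 (select(2,4) replace("F")): buf='MVF' cursor=3
After op 4 (delete): buf='MVF' cursor=3
After op 5 (insert('Q')): buf='MVFQ' cursor=4
After op 6 (end): buf='MVFQ' cursor=4
After op 7 (home): buf='MVFQ' cursor=0
After op 8 (insert('Q')): buf='QMVFQ' cursor=1
After op 9 (backspace): buf='MVFQ' cursor=0
After op 10 (home): buf='MVFQ' cursor=0
After op 11 (right): buf='MVFQ' cursor=1
After op 12 (delete): buf='MFQ' cursor=1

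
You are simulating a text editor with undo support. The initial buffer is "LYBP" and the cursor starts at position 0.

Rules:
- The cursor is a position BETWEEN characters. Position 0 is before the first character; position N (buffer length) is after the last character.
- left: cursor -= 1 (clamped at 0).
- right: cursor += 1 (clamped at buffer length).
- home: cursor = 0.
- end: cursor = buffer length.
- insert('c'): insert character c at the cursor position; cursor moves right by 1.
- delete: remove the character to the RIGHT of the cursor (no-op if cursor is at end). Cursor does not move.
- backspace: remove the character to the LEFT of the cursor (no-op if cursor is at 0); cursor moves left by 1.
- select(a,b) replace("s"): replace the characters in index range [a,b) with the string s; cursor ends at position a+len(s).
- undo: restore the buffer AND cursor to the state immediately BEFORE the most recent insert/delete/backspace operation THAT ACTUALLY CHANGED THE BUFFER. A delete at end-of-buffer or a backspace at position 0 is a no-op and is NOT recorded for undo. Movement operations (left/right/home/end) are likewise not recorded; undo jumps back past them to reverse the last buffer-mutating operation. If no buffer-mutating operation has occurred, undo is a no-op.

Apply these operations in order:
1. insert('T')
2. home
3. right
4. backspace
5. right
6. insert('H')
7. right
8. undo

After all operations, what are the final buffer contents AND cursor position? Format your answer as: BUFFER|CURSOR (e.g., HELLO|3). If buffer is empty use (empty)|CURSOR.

Answer: LYBP|1

Derivation:
After op 1 (insert('T')): buf='TLYBP' cursor=1
After op 2 (home): buf='TLYBP' cursor=0
After op 3 (right): buf='TLYBP' cursor=1
After op 4 (backspace): buf='LYBP' cursor=0
After op 5 (right): buf='LYBP' cursor=1
After op 6 (insert('H')): buf='LHYBP' cursor=2
After op 7 (right): buf='LHYBP' cursor=3
After op 8 (undo): buf='LYBP' cursor=1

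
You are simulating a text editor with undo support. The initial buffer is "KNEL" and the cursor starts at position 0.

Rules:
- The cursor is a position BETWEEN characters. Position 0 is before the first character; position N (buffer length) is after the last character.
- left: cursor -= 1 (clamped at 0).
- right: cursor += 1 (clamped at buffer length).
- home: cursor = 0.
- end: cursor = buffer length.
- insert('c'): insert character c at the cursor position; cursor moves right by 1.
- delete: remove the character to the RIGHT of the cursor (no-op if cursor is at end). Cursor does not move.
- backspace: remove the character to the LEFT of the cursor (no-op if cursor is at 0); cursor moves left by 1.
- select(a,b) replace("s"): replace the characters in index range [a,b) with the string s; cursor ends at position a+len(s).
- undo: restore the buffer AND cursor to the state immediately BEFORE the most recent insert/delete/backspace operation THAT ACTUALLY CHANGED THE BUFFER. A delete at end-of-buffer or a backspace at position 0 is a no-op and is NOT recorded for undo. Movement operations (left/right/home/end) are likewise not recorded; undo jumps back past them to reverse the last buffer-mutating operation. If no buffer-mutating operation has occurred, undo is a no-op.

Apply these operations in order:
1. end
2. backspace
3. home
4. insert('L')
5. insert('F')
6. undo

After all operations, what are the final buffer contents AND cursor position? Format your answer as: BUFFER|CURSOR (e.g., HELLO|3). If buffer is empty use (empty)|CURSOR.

After op 1 (end): buf='KNEL' cursor=4
After op 2 (backspace): buf='KNE' cursor=3
After op 3 (home): buf='KNE' cursor=0
After op 4 (insert('L')): buf='LKNE' cursor=1
After op 5 (insert('F')): buf='LFKNE' cursor=2
After op 6 (undo): buf='LKNE' cursor=1

Answer: LKNE|1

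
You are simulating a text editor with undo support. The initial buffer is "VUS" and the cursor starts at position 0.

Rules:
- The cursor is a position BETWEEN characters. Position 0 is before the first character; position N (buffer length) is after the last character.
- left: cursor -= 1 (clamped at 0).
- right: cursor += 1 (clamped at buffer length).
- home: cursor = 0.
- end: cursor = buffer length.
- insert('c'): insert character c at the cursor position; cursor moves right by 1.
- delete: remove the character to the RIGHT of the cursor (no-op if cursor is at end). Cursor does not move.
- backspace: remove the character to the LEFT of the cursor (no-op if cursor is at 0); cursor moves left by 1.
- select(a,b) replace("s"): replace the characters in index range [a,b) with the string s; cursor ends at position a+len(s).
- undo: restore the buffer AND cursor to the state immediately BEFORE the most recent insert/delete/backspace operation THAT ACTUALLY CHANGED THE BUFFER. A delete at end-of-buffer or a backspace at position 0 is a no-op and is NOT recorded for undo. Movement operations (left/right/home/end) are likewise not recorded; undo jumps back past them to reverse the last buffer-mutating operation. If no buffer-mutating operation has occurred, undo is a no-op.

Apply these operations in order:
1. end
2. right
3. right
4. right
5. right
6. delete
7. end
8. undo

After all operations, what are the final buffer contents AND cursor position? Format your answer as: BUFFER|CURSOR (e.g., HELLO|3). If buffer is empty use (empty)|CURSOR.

Answer: VUS|3

Derivation:
After op 1 (end): buf='VUS' cursor=3
After op 2 (right): buf='VUS' cursor=3
After op 3 (right): buf='VUS' cursor=3
After op 4 (right): buf='VUS' cursor=3
After op 5 (right): buf='VUS' cursor=3
After op 6 (delete): buf='VUS' cursor=3
After op 7 (end): buf='VUS' cursor=3
After op 8 (undo): buf='VUS' cursor=3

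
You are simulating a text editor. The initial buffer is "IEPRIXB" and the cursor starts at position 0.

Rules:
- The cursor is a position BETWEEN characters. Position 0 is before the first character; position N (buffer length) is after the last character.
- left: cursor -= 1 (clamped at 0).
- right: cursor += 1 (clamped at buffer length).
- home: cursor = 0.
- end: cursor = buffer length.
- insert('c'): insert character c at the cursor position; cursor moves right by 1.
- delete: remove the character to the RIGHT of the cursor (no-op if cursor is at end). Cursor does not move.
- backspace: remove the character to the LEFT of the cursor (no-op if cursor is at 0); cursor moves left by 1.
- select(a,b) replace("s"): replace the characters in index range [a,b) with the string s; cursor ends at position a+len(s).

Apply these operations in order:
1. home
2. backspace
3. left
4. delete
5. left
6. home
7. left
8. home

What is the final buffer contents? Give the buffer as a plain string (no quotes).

After op 1 (home): buf='IEPRIXB' cursor=0
After op 2 (backspace): buf='IEPRIXB' cursor=0
After op 3 (left): buf='IEPRIXB' cursor=0
After op 4 (delete): buf='EPRIXB' cursor=0
After op 5 (left): buf='EPRIXB' cursor=0
After op 6 (home): buf='EPRIXB' cursor=0
After op 7 (left): buf='EPRIXB' cursor=0
After op 8 (home): buf='EPRIXB' cursor=0

Answer: EPRIXB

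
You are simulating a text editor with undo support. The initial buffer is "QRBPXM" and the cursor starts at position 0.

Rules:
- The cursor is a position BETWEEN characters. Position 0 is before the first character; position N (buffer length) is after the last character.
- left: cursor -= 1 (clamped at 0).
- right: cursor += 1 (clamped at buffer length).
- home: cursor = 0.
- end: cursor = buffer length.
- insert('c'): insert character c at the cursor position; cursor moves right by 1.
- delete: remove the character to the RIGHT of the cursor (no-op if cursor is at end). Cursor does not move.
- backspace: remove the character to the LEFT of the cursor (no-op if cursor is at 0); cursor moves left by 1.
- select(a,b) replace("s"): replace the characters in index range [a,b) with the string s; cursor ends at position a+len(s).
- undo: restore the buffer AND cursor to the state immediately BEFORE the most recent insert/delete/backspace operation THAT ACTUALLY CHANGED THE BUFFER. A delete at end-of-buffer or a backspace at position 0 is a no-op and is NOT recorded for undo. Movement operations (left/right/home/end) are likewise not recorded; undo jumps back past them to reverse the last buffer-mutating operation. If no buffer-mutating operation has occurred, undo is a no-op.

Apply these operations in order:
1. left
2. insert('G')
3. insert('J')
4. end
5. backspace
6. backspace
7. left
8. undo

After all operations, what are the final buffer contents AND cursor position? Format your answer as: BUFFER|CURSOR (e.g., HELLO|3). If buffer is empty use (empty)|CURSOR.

Answer: GJQRBPX|7

Derivation:
After op 1 (left): buf='QRBPXM' cursor=0
After op 2 (insert('G')): buf='GQRBPXM' cursor=1
After op 3 (insert('J')): buf='GJQRBPXM' cursor=2
After op 4 (end): buf='GJQRBPXM' cursor=8
After op 5 (backspace): buf='GJQRBPX' cursor=7
After op 6 (backspace): buf='GJQRBP' cursor=6
After op 7 (left): buf='GJQRBP' cursor=5
After op 8 (undo): buf='GJQRBPX' cursor=7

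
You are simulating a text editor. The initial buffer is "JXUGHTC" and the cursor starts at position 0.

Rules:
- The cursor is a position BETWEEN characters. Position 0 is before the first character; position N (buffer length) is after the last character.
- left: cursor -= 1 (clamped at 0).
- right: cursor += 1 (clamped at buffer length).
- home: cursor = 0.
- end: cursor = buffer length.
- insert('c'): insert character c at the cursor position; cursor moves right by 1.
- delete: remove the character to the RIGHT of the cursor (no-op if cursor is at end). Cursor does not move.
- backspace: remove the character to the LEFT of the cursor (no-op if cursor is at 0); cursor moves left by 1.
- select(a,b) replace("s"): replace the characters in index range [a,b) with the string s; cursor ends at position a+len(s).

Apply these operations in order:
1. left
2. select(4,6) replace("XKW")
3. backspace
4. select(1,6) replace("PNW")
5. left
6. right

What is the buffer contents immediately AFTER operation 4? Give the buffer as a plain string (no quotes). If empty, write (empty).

Answer: JPNWC

Derivation:
After op 1 (left): buf='JXUGHTC' cursor=0
After op 2 (select(4,6) replace("XKW")): buf='JXUGXKWC' cursor=7
After op 3 (backspace): buf='JXUGXKC' cursor=6
After op 4 (select(1,6) replace("PNW")): buf='JPNWC' cursor=4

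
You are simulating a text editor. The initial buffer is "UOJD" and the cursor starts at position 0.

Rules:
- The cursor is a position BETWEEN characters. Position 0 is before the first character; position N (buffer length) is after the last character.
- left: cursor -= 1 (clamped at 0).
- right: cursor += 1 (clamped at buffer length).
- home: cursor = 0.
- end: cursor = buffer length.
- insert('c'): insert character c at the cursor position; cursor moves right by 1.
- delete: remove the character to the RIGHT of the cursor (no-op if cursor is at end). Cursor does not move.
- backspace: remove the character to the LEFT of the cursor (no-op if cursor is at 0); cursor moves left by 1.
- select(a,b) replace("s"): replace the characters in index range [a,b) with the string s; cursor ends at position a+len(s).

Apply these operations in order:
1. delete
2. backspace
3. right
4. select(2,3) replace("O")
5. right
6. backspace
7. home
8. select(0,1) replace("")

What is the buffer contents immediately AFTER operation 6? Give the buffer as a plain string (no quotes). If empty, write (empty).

After op 1 (delete): buf='OJD' cursor=0
After op 2 (backspace): buf='OJD' cursor=0
After op 3 (right): buf='OJD' cursor=1
After op 4 (select(2,3) replace("O")): buf='OJO' cursor=3
After op 5 (right): buf='OJO' cursor=3
After op 6 (backspace): buf='OJ' cursor=2

Answer: OJ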